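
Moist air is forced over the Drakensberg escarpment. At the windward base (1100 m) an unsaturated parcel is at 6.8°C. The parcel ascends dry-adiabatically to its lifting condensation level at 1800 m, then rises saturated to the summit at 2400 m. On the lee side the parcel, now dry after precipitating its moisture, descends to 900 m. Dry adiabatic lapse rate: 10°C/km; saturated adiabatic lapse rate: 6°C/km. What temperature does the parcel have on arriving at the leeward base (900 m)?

Dry to 1800 m: -10 × 0.7 km = -7°C, so T = -0.2°C.
Saturated to 2400 m: -6 × 0.6 km = -3.6°C, so T = -3.8°C.
Dry descent to 900 m: +10 × 1.5 km = +15°C, so T = 11.2°C.

11.2°C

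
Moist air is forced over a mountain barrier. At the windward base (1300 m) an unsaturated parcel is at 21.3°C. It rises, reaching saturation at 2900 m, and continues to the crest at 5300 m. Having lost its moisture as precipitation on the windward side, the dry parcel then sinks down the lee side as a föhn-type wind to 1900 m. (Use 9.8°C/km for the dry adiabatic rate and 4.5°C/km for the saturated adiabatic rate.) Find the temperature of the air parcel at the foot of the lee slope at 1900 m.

28.14°C

Dry to 2900 m: -9.8 × 1.6 km = -15.68°C, so T = 5.62°C.
Saturated to 5300 m: -4.5 × 2.4 km = -10.8°C, so T = -5.18°C.
Dry descent to 1900 m: +9.8 × 3.4 km = +33.32°C, so T = 28.14°C.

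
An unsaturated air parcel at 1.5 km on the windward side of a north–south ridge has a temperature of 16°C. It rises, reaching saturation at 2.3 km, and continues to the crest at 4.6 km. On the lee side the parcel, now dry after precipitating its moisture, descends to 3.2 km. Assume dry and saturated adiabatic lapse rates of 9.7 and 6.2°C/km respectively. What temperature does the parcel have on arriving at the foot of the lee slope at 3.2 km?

Dry to 2300 m: -9.7 × 0.8 km = -7.76°C, so T = 8.24°C.
Saturated to 4600 m: -6.2 × 2.3 km = -14.26°C, so T = -6.02°C.
Dry descent to 3200 m: +9.7 × 1.4 km = +13.58°C, so T = 7.56°C.

7.56°C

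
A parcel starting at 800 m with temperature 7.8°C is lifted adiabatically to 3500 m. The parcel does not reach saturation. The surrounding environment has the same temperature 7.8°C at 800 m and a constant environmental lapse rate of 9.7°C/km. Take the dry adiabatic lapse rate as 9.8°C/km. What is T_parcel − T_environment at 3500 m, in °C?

Parcel:
  Dry to 3500 m: -9.8 × 2.7 km = -26.46°C, so T = -18.66°C.
Environment:
  Environment to 3500 m: -9.7 × 2.7 km = -26.19°C, so T = -18.39°C.
T_parcel − T_env = -18.66 − (-18.39) = -0.27°C

-0.27°C (parcel cooler than environment)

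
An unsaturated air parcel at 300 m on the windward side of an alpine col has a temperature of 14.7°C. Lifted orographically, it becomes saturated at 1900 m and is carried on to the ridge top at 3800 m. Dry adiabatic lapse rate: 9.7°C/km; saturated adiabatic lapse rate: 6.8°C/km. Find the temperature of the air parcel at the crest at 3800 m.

-13.74°C

From 300 m to 1900 m (dry): cools by 9.7 × 1.6 = 15.52°C, giving -0.82°C.
From 1900 m to 3800 m (saturated): cools by 6.8 × 1.9 = 12.92°C, giving -13.74°C.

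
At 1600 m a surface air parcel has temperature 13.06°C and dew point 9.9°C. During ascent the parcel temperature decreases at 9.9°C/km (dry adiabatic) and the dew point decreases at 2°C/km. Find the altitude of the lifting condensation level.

2000 m

T and T_d converge at 9.9 − 2 = 7.9°C per km
Height above start = (13.06 − 9.9) / 7.9 = 0.4 km
LCL altitude = 1600 m + 400 m = 2000 m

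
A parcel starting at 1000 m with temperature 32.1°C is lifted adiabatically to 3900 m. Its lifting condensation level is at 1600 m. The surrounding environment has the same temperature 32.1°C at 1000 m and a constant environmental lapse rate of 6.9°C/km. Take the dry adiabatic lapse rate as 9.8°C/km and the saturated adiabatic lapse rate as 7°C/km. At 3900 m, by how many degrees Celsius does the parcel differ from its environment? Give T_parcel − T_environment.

-1.97°C (parcel cooler than environment)

Parcel:
  1000 → 1600 m (dry, 9.8°C/km): ΔT = -9.8 × 0.6 = -5.88°C → T = 26.22°C
  1600 → 3900 m (saturated, 7°C/km): ΔT = -7 × 2.3 = -16.1°C → T = 10.12°C
Environment:
  1000 → 3900 m (environment, 6.9°C/km): ΔT = -6.9 × 2.9 = -20.01°C → T = 12.09°C
T_parcel − T_env = 10.12 − 12.09 = -1.97°C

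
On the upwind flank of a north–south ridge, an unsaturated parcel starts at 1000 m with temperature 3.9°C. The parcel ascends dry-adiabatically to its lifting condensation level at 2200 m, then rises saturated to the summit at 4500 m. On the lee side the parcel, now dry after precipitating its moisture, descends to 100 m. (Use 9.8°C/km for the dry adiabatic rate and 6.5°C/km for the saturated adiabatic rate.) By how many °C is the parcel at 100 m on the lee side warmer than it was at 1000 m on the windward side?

+16.41°C

Dry to 2200 m: -9.8 × 1.2 km = -11.76°C, so T = -7.86°C.
Saturated to 4500 m: -6.5 × 2.3 km = -14.95°C, so T = -22.81°C.
Dry descent to 100 m: +9.8 × 4.4 km = +43.12°C, so T = 20.31°C.
Net change vs windward start: 20.31 − 3.9 = +16.41°C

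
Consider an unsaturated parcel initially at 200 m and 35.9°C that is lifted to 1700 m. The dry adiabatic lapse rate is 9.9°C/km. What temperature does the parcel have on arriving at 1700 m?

From 200 m to 1700 m (dry adiabatic): cools by 9.9 × 1.5 = 14.85°C, giving 21.05°C.

21.05°C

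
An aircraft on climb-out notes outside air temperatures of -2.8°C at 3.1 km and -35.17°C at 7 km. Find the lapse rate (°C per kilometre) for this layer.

8.3°C/km

Γ = −ΔT/Δz = (-2.8 − (-35.17)) / (7000 − 3100) m
  = 32.37°C / 3.9 km = 8.3°C/km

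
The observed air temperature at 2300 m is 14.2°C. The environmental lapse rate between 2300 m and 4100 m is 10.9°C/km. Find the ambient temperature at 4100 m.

2300–4100 m, environmental: Δz = 1.8 km ⇒ ΔT = -19.62°C; T = -5.42°C

-5.42°C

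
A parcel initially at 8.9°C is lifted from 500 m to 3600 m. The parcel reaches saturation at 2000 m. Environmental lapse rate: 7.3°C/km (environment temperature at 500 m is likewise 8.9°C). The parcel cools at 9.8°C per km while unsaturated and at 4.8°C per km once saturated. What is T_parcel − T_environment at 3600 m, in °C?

Parcel:
  500–2000 m, dry: Δz = 1.5 km ⇒ ΔT = -14.7°C; T = -5.8°C
  2000–3600 m, saturated: Δz = 1.6 km ⇒ ΔT = -7.68°C; T = -13.48°C
Environment:
  500–3600 m, environment: Δz = 3.1 km ⇒ ΔT = -22.63°C; T = -13.73°C
T_parcel − T_env = -13.48 − (-13.73) = +0.25°C

+0.25°C (parcel warmer than environment)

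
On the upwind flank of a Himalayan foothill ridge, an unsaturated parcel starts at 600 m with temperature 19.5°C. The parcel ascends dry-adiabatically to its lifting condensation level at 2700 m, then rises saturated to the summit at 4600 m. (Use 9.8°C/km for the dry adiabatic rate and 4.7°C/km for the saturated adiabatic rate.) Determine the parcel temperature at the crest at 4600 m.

600–2700 m, dry: Δz = 2.1 km ⇒ ΔT = -20.58°C; T = -1.08°C
2700–4600 m, saturated: Δz = 1.9 km ⇒ ΔT = -8.93°C; T = -10.01°C

-10.01°C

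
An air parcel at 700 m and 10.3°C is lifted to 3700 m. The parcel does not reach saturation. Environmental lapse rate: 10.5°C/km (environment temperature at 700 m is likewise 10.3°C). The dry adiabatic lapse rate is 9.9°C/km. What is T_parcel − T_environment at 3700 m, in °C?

+1.8°C (parcel warmer than environment)

Parcel:
  From 700 m to 3700 m (dry): cools by 9.9 × 3 = 29.7°C, giving -19.4°C.
Environment:
  From 700 m to 3700 m (environment): cools by 10.5 × 3 = 31.5°C, giving -21.2°C.
T_parcel − T_env = -19.4 − (-21.2) = +1.8°C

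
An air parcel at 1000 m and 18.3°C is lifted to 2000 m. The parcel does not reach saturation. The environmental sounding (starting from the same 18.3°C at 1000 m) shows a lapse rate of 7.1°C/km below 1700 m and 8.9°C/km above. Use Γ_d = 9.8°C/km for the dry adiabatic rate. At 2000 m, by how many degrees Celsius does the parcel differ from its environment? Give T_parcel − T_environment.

-2.16°C (parcel cooler than environment)

Parcel:
  1000–2000 m, dry: Δz = 1 km ⇒ ΔT = -9.8°C; T = 8.5°C
Environment:
  1000–1700 m, environment, lower layer: Δz = 0.7 km ⇒ ΔT = -4.97°C; T = 13.33°C
  1700–2000 m, environment, upper layer: Δz = 0.3 km ⇒ ΔT = -2.67°C; T = 10.66°C
T_parcel − T_env = 8.5 − 10.66 = -2.16°C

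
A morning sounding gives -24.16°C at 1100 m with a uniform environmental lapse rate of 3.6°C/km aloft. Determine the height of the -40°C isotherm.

5500 m

Height above start = (-24.16 − (-40)) / 3.6 = 4.4 km
Altitude = 1100 m + 4400 m = 5500 m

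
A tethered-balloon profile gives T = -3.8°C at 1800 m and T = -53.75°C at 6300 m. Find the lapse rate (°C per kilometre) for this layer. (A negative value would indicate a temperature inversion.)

11.1°C/km

Γ = −ΔT/Δz = (-3.8 − (-53.75)) / (6300 − 1800) m
  = 49.95°C / 4.5 km = 11.1°C/km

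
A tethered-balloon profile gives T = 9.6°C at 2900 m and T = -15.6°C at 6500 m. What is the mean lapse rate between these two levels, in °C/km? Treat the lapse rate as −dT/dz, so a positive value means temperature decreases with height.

7°C/km

Γ = −ΔT/Δz = (9.6 − (-15.6)) / (6500 − 2900) m
  = 25.2°C / 3.6 km = 7°C/km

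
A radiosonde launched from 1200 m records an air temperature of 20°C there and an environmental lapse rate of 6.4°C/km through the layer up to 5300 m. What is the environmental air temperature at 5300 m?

-6.24°C

1200 → 5300 m (environmental, 6.4°C/km): ΔT = -6.4 × 4.1 = -26.24°C → T = -6.24°C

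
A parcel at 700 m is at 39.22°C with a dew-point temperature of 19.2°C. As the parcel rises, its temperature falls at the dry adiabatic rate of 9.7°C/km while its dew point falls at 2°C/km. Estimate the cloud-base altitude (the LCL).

3300 m

T and T_d converge at 9.7 − 2 = 7.7°C per km
Height above start = (39.22 − 19.2) / 7.7 = 2.6 km
LCL altitude = 700 m + 2600 m = 3300 m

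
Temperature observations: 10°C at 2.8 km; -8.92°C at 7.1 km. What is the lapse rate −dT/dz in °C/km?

Γ = −ΔT/Δz = (10 − (-8.92)) / (7100 − 2800) m
  = 18.92°C / 4.3 km = 4.4°C/km

4.4°C/km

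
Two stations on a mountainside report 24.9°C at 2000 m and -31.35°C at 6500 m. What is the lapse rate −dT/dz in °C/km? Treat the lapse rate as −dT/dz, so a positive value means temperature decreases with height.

Γ = −ΔT/Δz = (24.9 − (-31.35)) / (6500 − 2000) m
  = 56.25°C / 4.5 km = 12.5°C/km

12.5°C/km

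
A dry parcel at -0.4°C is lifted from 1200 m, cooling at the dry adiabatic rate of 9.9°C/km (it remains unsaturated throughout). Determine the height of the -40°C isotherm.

5200 m

Height above start = (-0.4 − (-40)) / 9.9 = 4 km
Altitude = 1200 m + 4000 m = 5200 m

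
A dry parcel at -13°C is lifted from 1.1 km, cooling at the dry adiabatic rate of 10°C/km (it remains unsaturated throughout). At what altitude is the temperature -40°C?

3.8 km

Height above start = (-13 − (-40)) / 10 = 2.7 km
Altitude = 1100 m + 2700 m = 3800 m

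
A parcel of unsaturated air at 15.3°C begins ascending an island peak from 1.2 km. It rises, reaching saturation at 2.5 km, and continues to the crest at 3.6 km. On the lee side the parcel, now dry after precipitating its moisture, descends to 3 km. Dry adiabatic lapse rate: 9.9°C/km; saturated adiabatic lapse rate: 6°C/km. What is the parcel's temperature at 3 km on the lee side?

1.77°C

1200 → 2500 m (dry, 9.9°C/km): ΔT = -9.9 × 1.3 = -12.87°C → T = 2.43°C
2500 → 3600 m (saturated, 6°C/km): ΔT = -6 × 1.1 = -6.6°C → T = -4.17°C
3600 → 3000 m (dry descent, 9.9°C/km): ΔT = +9.9 × 0.6 = +5.94°C → T = 1.77°C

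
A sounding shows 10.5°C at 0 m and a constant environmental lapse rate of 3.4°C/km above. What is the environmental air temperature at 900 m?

7.44°C

0–900 m, environmental: Δz = 0.9 km ⇒ ΔT = -3.06°C; T = 7.44°C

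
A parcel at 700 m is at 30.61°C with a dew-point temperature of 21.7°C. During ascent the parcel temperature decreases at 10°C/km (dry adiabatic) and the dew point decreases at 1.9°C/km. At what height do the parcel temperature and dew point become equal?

1800 m

T and T_d converge at 10 − 1.9 = 8.1°C per km
Height above start = (30.61 − 21.7) / 8.1 = 1.1 km
LCL altitude = 700 m + 1100 m = 1800 m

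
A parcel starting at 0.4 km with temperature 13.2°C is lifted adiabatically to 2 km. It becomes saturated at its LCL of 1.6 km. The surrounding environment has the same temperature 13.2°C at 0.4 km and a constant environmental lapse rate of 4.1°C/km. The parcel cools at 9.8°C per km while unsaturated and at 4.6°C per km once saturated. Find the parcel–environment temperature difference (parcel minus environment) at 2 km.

-7.04°C (parcel cooler than environment)

Parcel:
  400–1600 m, dry: Δz = 1.2 km ⇒ ΔT = -11.76°C; T = 1.44°C
  1600–2000 m, saturated: Δz = 0.4 km ⇒ ΔT = -1.84°C; T = -0.4°C
Environment:
  400–2000 m, environment: Δz = 1.6 km ⇒ ΔT = -6.56°C; T = 6.64°C
T_parcel − T_env = -0.4 − 6.64 = -7.04°C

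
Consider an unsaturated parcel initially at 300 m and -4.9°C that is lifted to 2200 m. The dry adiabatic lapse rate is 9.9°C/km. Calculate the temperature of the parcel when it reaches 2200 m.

300–2200 m, dry adiabatic: Δz = 1.9 km ⇒ ΔT = -18.81°C; T = -23.71°C

-23.71°C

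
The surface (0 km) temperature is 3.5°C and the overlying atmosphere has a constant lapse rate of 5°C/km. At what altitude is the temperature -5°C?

1.7 km

Height above start = (3.5 − (-5)) / 5 = 1.7 km
Altitude = 0 m + 1700 m = 1700 m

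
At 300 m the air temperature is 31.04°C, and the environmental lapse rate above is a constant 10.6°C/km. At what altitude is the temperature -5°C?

Height above start = (31.04 − (-5)) / 10.6 = 3.4 km
Altitude = 300 m + 3400 m = 3700 m

3700 m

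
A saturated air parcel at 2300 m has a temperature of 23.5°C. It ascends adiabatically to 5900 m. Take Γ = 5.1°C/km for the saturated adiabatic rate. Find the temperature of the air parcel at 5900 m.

5.14°C

Saturated adiabatic to 5900 m: -5.1 × 3.6 km = -18.36°C, so T = 5.14°C.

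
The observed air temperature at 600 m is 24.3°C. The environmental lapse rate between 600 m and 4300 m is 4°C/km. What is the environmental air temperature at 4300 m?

600–4300 m, environmental: Δz = 3.7 km ⇒ ΔT = -14.8°C; T = 9.5°C

9.5°C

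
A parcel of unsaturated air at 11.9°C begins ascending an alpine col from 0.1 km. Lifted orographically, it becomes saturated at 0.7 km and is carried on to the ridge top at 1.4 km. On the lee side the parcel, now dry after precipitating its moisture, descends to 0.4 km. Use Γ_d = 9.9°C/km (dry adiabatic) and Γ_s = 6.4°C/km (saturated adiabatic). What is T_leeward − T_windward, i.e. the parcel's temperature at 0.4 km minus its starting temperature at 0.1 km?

From 100 m to 700 m (dry): cools by 9.9 × 0.6 = 5.94°C, giving 5.96°C.
From 700 m to 1400 m (saturated): cools by 6.4 × 0.7 = 4.48°C, giving 1.48°C.
From 1400 m to 400 m (dry descent): warms by 9.9 × 1 = 9.9°C, giving 11.38°C.
Net change vs windward start: 11.38 − 11.9 = -0.52°C

-0.52°C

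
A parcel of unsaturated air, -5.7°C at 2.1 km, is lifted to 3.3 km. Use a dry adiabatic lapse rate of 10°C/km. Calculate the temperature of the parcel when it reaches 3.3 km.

-17.7°C

2100–3300 m, dry adiabatic: Δz = 1.2 km ⇒ ΔT = -12°C; T = -17.7°C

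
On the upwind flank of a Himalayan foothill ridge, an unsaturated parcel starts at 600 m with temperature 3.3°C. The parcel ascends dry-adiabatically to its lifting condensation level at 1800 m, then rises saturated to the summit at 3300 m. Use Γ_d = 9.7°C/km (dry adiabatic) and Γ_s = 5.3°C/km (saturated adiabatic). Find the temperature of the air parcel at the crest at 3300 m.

-16.29°C

600 → 1800 m (dry, 9.7°C/km): ΔT = -9.7 × 1.2 = -11.64°C → T = -8.34°C
1800 → 3300 m (saturated, 5.3°C/km): ΔT = -5.3 × 1.5 = -7.95°C → T = -16.29°C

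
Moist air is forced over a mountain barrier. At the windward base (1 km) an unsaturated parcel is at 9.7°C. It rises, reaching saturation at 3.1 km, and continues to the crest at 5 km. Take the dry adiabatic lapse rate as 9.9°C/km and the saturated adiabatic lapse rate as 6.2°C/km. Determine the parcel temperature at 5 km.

1000 → 3100 m (dry, 9.9°C/km): ΔT = -9.9 × 2.1 = -20.79°C → T = -11.09°C
3100 → 5000 m (saturated, 6.2°C/km): ΔT = -6.2 × 1.9 = -11.78°C → T = -22.87°C

-22.87°C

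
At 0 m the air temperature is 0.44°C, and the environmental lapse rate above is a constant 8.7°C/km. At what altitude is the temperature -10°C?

Height above start = (0.44 − (-10)) / 8.7 = 1.2 km
Altitude = 0 m + 1200 m = 1200 m

1200 m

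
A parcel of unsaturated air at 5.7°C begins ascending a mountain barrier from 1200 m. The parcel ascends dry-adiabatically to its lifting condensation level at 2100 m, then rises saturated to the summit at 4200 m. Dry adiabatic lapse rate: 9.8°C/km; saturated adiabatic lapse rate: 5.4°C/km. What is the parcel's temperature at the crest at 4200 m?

1200 → 2100 m (dry, 9.8°C/km): ΔT = -9.8 × 0.9 = -8.82°C → T = -3.12°C
2100 → 4200 m (saturated, 5.4°C/km): ΔT = -5.4 × 2.1 = -11.34°C → T = -14.46°C

-14.46°C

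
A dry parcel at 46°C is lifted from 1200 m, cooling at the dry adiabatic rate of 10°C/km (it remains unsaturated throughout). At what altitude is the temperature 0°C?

Height above start = (46 − 0) / 10 = 4.6 km
Altitude = 1200 m + 4600 m = 5800 m

5800 m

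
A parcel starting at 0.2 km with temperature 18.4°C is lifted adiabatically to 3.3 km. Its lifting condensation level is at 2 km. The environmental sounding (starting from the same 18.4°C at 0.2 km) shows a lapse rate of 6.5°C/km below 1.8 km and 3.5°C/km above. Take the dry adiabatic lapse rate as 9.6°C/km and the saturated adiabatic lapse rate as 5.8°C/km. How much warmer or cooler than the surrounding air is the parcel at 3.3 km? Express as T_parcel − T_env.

Parcel:
  From 200 m to 2000 m (dry): cools by 9.6 × 1.8 = 17.28°C, giving 1.12°C.
  From 2000 m to 3300 m (saturated): cools by 5.8 × 1.3 = 7.54°C, giving -6.42°C.
Environment:
  From 200 m to 1800 m (environment, lower layer): cools by 6.5 × 1.6 = 10.4°C, giving 8°C.
  From 1800 m to 3300 m (environment, upper layer): cools by 3.5 × 1.5 = 5.25°C, giving 2.75°C.
T_parcel − T_env = -6.42 − 2.75 = -9.17°C

-9.17°C (parcel cooler than environment)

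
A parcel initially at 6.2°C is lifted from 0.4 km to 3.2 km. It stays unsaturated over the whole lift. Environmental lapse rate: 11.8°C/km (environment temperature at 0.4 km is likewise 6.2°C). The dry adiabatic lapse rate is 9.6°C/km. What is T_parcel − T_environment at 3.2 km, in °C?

Parcel:
  From 400 m to 3200 m (dry): cools by 9.6 × 2.8 = 26.88°C, giving -20.68°C.
Environment:
  From 400 m to 3200 m (environment): cools by 11.8 × 2.8 = 33.04°C, giving -26.84°C.
T_parcel − T_env = -20.68 − (-26.84) = +6.16°C

+6.16°C (parcel warmer than environment)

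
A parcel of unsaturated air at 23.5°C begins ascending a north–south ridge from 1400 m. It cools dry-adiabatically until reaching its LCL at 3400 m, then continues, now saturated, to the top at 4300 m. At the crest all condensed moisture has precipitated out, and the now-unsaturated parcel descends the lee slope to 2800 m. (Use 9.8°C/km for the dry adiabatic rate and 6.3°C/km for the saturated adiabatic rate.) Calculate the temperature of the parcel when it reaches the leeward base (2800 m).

12.93°C

1400 → 3400 m (dry, 9.8°C/km): ΔT = -9.8 × 2 = -19.6°C → T = 3.9°C
3400 → 4300 m (saturated, 6.3°C/km): ΔT = -6.3 × 0.9 = -5.67°C → T = -1.77°C
4300 → 2800 m (dry descent, 9.8°C/km): ΔT = +9.8 × 1.5 = +14.7°C → T = 12.93°C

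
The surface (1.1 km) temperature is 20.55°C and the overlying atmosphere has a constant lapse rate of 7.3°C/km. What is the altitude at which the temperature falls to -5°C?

Height above start = (20.55 − (-5)) / 7.3 = 3.5 km
Altitude = 1100 m + 3500 m = 4600 m

4.6 km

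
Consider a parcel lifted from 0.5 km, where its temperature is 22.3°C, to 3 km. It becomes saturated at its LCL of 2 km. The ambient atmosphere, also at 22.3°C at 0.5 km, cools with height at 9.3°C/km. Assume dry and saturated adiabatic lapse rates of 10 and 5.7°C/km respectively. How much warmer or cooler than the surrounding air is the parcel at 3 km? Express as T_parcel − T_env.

Parcel:
  From 500 m to 2000 m (dry): cools by 10 × 1.5 = 15°C, giving 7.3°C.
  From 2000 m to 3000 m (saturated): cools by 5.7 × 1 = 5.7°C, giving 1.6°C.
Environment:
  From 500 m to 3000 m (environment): cools by 9.3 × 2.5 = 23.25°C, giving -0.95°C.
T_parcel − T_env = 1.6 − (-0.95) = +2.55°C

+2.55°C (parcel warmer than environment)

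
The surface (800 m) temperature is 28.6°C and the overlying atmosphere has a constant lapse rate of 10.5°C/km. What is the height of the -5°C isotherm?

4000 m

Height above start = (28.6 − (-5)) / 10.5 = 3.2 km
Altitude = 800 m + 3200 m = 4000 m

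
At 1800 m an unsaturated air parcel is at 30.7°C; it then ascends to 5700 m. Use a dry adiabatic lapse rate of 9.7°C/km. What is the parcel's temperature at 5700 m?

Dry adiabatic to 5700 m: -9.7 × 3.9 km = -37.83°C, so T = -7.13°C.

-7.13°C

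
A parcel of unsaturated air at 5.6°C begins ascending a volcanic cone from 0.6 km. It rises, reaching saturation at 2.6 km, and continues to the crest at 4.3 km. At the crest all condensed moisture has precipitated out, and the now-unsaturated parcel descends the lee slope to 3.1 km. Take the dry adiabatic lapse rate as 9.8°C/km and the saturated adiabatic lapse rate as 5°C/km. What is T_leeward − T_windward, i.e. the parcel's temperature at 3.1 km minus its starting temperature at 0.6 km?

-16.34°C

600–2600 m, dry: Δz = 2 km ⇒ ΔT = -19.6°C; T = -14°C
2600–4300 m, saturated: Δz = 1.7 km ⇒ ΔT = -8.5°C; T = -22.5°C
4300–3100 m, dry descent: Δz = 1.2 km ⇒ ΔT = +11.76°C; T = -10.74°C
Net change vs windward start: -10.74 − 5.6 = -16.34°C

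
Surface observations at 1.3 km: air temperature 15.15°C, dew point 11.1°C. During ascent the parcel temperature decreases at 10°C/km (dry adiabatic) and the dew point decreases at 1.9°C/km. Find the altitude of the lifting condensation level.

T and T_d converge at 10 − 1.9 = 8.1°C per km
Height above start = (15.15 − 11.1) / 8.1 = 0.5 km
LCL altitude = 1300 m + 500 m = 1800 m

1.8 km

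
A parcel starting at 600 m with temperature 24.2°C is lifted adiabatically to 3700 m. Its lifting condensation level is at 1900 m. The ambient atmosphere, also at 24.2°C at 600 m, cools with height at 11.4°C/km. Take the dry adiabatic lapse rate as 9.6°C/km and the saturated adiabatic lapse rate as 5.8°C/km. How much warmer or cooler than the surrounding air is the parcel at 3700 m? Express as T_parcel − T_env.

+12.42°C (parcel warmer than environment)

Parcel:
  Dry to 1900 m: -9.6 × 1.3 km = -12.48°C, so T = 11.72°C.
  Saturated to 3700 m: -5.8 × 1.8 km = -10.44°C, so T = 1.28°C.
Environment:
  Environment to 3700 m: -11.4 × 3.1 km = -35.34°C, so T = -11.14°C.
T_parcel − T_env = 1.28 − (-11.14) = +12.42°C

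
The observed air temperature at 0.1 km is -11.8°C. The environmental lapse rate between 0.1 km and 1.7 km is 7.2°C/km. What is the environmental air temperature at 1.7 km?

-23.32°C

From 100 m to 1700 m (environmental): cools by 7.2 × 1.6 = 11.52°C, giving -23.32°C.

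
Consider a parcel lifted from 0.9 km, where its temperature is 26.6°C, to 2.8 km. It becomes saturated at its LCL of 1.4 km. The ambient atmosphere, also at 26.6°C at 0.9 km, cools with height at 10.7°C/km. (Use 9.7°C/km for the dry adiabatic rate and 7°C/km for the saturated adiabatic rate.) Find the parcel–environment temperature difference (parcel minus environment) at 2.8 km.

Parcel:
  Dry to 1400 m: -9.7 × 0.5 km = -4.85°C, so T = 21.75°C.
  Saturated to 2800 m: -7 × 1.4 km = -9.8°C, so T = 11.95°C.
Environment:
  Environment to 2800 m: -10.7 × 1.9 km = -20.33°C, so T = 6.27°C.
T_parcel − T_env = 11.95 − 6.27 = +5.68°C

+5.68°C (parcel warmer than environment)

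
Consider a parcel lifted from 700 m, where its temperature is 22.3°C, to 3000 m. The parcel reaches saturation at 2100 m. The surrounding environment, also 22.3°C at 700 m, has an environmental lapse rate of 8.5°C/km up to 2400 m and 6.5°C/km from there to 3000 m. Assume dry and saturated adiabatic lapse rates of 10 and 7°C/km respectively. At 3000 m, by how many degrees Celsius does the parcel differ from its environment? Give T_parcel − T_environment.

-1.95°C (parcel cooler than environment)

Parcel:
  Dry to 2100 m: -10 × 1.4 km = -14°C, so T = 8.3°C.
  Saturated to 3000 m: -7 × 0.9 km = -6.3°C, so T = 2°C.
Environment:
  Environment, lower layer to 2400 m: -8.5 × 1.7 km = -14.45°C, so T = 7.85°C.
  Environment, upper layer to 3000 m: -6.5 × 0.6 km = -3.9°C, so T = 3.95°C.
T_parcel − T_env = 2 − 3.95 = -1.95°C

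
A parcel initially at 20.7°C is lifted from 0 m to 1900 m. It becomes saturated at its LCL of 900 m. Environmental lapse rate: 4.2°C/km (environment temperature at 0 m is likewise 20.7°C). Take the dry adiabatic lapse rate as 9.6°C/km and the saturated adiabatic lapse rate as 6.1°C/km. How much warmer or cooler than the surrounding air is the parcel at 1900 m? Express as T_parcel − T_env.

-6.76°C (parcel cooler than environment)

Parcel:
  From 0 m to 900 m (dry): cools by 9.6 × 0.9 = 8.64°C, giving 12.06°C.
  From 900 m to 1900 m (saturated): cools by 6.1 × 1 = 6.1°C, giving 5.96°C.
Environment:
  From 0 m to 1900 m (environment): cools by 4.2 × 1.9 = 7.98°C, giving 12.72°C.
T_parcel − T_env = 5.96 − 12.72 = -6.76°C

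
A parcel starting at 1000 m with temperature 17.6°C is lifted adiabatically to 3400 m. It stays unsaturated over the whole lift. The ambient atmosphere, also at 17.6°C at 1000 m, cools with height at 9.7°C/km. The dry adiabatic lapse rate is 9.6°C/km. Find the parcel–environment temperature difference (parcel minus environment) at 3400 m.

+0.24°C (parcel warmer than environment)

Parcel:
  Dry to 3400 m: -9.6 × 2.4 km = -23.04°C, so T = -5.44°C.
Environment:
  Environment to 3400 m: -9.7 × 2.4 km = -23.28°C, so T = -5.68°C.
T_parcel − T_env = -5.44 − (-5.68) = +0.24°C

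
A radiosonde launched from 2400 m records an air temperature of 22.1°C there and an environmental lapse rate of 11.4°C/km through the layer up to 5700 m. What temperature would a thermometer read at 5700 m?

-15.52°C

From 2400 m to 5700 m (environmental): cools by 11.4 × 3.3 = 37.62°C, giving -15.52°C.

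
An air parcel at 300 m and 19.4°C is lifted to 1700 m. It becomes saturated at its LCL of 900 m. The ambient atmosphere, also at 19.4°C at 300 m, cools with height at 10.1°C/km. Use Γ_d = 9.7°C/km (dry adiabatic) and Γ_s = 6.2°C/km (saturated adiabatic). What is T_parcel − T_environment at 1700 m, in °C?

Parcel:
  From 300 m to 900 m (dry): cools by 9.7 × 0.6 = 5.82°C, giving 13.58°C.
  From 900 m to 1700 m (saturated): cools by 6.2 × 0.8 = 4.96°C, giving 8.62°C.
Environment:
  From 300 m to 1700 m (environment): cools by 10.1 × 1.4 = 14.14°C, giving 5.26°C.
T_parcel − T_env = 8.62 − 5.26 = +3.36°C

+3.36°C (parcel warmer than environment)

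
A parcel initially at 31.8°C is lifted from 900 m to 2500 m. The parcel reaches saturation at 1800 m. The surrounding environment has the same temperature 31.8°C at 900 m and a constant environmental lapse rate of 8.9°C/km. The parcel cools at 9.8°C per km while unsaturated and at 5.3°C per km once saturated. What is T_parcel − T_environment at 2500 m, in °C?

+1.71°C (parcel warmer than environment)

Parcel:
  900 → 1800 m (dry, 9.8°C/km): ΔT = -9.8 × 0.9 = -8.82°C → T = 22.98°C
  1800 → 2500 m (saturated, 5.3°C/km): ΔT = -5.3 × 0.7 = -3.71°C → T = 19.27°C
Environment:
  900 → 2500 m (environment, 8.9°C/km): ΔT = -8.9 × 1.6 = -14.24°C → T = 17.56°C
T_parcel − T_env = 19.27 − 17.56 = +1.71°C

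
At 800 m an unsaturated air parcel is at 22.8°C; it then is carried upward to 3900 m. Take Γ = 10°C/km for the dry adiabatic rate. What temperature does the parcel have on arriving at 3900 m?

Dry adiabatic to 3900 m: -10 × 3.1 km = -31°C, so T = -8.2°C.

-8.2°C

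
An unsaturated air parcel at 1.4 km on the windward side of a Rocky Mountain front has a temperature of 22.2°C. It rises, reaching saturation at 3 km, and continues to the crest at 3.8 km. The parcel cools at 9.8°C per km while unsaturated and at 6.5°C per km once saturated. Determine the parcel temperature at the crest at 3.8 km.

From 1400 m to 3000 m (dry): cools by 9.8 × 1.6 = 15.68°C, giving 6.52°C.
From 3000 m to 3800 m (saturated): cools by 6.5 × 0.8 = 5.2°C, giving 1.32°C.

1.32°C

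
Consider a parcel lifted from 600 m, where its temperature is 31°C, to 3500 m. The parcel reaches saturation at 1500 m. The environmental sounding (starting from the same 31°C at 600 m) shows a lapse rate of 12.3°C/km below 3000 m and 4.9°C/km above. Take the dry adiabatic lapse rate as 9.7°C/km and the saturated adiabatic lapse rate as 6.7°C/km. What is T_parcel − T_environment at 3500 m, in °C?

+9.84°C (parcel warmer than environment)

Parcel:
  600 → 1500 m (dry, 9.7°C/km): ΔT = -9.7 × 0.9 = -8.73°C → T = 22.27°C
  1500 → 3500 m (saturated, 6.7°C/km): ΔT = -6.7 × 2 = -13.4°C → T = 8.87°C
Environment:
  600 → 3000 m (environment, lower layer, 12.3°C/km): ΔT = -12.3 × 2.4 = -29.52°C → T = 1.48°C
  3000 → 3500 m (environment, upper layer, 4.9°C/km): ΔT = -4.9 × 0.5 = -2.45°C → T = -0.97°C
T_parcel − T_env = 8.87 − (-0.97) = +9.84°C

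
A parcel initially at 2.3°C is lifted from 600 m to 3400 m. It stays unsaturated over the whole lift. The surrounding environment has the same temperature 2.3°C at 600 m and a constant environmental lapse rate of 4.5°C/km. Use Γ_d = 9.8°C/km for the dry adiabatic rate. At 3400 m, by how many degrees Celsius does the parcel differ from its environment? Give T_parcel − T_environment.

-14.84°C (parcel cooler than environment)

Parcel:
  600 → 3400 m (dry, 9.8°C/km): ΔT = -9.8 × 2.8 = -27.44°C → T = -25.14°C
Environment:
  600 → 3400 m (environment, 4.5°C/km): ΔT = -4.5 × 2.8 = -12.6°C → T = -10.3°C
T_parcel − T_env = -25.14 − (-10.3) = -14.84°C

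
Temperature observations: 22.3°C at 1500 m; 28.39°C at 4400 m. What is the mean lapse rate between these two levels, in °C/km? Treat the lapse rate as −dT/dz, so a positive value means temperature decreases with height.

-2.1°C/km

Γ = −ΔT/Δz = (22.3 − 28.39) / (4400 − 1500) m
  = -6.09°C / 2.9 km = -2.1°C/km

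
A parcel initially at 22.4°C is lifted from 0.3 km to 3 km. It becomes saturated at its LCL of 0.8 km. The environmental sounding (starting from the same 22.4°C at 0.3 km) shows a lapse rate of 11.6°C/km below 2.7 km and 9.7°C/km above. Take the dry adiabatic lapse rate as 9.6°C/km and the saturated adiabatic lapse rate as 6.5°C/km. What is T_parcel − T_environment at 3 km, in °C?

+11.65°C (parcel warmer than environment)

Parcel:
  From 300 m to 800 m (dry): cools by 9.6 × 0.5 = 4.8°C, giving 17.6°C.
  From 800 m to 3000 m (saturated): cools by 6.5 × 2.2 = 14.3°C, giving 3.3°C.
Environment:
  From 300 m to 2700 m (environment, lower layer): cools by 11.6 × 2.4 = 27.84°C, giving -5.44°C.
  From 2700 m to 3000 m (environment, upper layer): cools by 9.7 × 0.3 = 2.91°C, giving -8.35°C.
T_parcel − T_env = 3.3 − (-8.35) = +11.65°C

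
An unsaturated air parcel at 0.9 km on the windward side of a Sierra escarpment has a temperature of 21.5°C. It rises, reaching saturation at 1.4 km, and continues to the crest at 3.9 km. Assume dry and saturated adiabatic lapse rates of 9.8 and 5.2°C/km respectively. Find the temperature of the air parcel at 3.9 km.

3.6°C

900–1400 m, dry: Δz = 0.5 km ⇒ ΔT = -4.9°C; T = 16.6°C
1400–3900 m, saturated: Δz = 2.5 km ⇒ ΔT = -13°C; T = 3.6°C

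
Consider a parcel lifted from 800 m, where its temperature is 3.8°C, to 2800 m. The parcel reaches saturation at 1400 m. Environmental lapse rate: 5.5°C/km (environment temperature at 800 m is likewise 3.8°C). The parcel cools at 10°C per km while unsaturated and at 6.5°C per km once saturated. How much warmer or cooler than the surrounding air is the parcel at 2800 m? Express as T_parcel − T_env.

Parcel:
  800 → 1400 m (dry, 10°C/km): ΔT = -10 × 0.6 = -6°C → T = -2.2°C
  1400 → 2800 m (saturated, 6.5°C/km): ΔT = -6.5 × 1.4 = -9.1°C → T = -11.3°C
Environment:
  800 → 2800 m (environment, 5.5°C/km): ΔT = -5.5 × 2 = -11°C → T = -7.2°C
T_parcel − T_env = -11.3 − (-7.2) = -4.1°C

-4.1°C (parcel cooler than environment)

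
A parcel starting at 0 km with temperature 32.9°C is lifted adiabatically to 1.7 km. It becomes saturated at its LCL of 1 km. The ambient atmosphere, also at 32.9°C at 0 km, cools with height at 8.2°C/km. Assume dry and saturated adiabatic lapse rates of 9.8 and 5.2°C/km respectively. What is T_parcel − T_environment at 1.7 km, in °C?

Parcel:
  From 0 m to 1000 m (dry): cools by 9.8 × 1 = 9.8°C, giving 23.1°C.
  From 1000 m to 1700 m (saturated): cools by 5.2 × 0.7 = 3.64°C, giving 19.46°C.
Environment:
  From 0 m to 1700 m (environment): cools by 8.2 × 1.7 = 13.94°C, giving 18.96°C.
T_parcel − T_env = 19.46 − 18.96 = +0.5°C

+0.5°C (parcel warmer than environment)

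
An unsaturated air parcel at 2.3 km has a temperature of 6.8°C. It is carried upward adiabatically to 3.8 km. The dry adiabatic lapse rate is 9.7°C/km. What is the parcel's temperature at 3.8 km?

2300 → 3800 m (dry adiabatic, 9.7°C/km): ΔT = -9.7 × 1.5 = -14.55°C → T = -7.75°C

-7.75°C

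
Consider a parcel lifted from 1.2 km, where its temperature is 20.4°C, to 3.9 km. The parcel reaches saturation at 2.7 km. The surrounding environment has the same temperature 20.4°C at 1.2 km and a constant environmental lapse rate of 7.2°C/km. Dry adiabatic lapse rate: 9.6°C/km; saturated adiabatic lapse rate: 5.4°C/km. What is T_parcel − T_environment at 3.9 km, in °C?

Parcel:
  1200–2700 m, dry: Δz = 1.5 km ⇒ ΔT = -14.4°C; T = 6°C
  2700–3900 m, saturated: Δz = 1.2 km ⇒ ΔT = -6.48°C; T = -0.48°C
Environment:
  1200–3900 m, environment: Δz = 2.7 km ⇒ ΔT = -19.44°C; T = 0.96°C
T_parcel − T_env = -0.48 − 0.96 = -1.44°C

-1.44°C (parcel cooler than environment)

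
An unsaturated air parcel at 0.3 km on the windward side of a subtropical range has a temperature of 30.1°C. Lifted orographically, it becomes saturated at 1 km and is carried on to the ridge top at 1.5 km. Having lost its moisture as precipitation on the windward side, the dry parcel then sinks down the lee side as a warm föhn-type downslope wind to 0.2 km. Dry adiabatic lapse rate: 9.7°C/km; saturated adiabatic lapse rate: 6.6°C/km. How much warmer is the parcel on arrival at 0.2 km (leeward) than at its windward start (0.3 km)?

+2.52°C

From 300 m to 1000 m (dry): cools by 9.7 × 0.7 = 6.79°C, giving 23.31°C.
From 1000 m to 1500 m (saturated): cools by 6.6 × 0.5 = 3.3°C, giving 20.01°C.
From 1500 m to 200 m (dry descent): warms by 9.7 × 1.3 = 12.61°C, giving 32.62°C.
Net change vs windward start: 32.62 − 30.1 = +2.52°C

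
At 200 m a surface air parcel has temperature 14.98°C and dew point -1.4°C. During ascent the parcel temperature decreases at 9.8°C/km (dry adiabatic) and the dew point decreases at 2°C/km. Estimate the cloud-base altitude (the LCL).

T and T_d converge at 9.8 − 2 = 7.8°C per km
Height above start = (14.98 − (-1.4)) / 7.8 = 2.1 km
LCL altitude = 200 m + 2100 m = 2300 m

2300 m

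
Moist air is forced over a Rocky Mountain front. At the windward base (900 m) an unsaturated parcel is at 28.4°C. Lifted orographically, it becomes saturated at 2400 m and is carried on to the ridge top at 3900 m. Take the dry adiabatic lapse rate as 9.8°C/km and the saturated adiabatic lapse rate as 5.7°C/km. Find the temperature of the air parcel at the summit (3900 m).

5.15°C

From 900 m to 2400 m (dry): cools by 9.8 × 1.5 = 14.7°C, giving 13.7°C.
From 2400 m to 3900 m (saturated): cools by 5.7 × 1.5 = 8.55°C, giving 5.15°C.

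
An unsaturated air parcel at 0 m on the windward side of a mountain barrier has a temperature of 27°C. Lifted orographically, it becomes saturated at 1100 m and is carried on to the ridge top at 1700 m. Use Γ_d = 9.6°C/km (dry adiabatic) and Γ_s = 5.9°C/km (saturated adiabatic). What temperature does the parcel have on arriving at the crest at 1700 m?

12.9°C

0 → 1100 m (dry, 9.6°C/km): ΔT = -9.6 × 1.1 = -10.56°C → T = 16.44°C
1100 → 1700 m (saturated, 5.9°C/km): ΔT = -5.9 × 0.6 = -3.54°C → T = 12.9°C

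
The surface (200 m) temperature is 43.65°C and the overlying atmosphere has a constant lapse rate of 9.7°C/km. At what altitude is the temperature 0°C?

4700 m

Height above start = (43.65 − 0) / 9.7 = 4.5 km
Altitude = 200 m + 4500 m = 4700 m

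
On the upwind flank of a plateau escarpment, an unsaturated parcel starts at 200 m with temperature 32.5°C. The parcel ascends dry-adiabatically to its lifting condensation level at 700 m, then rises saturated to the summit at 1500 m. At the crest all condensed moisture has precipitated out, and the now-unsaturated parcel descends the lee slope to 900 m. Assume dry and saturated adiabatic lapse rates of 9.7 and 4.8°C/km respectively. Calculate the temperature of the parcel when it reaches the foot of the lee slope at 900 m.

29.63°C

200–700 m, dry: Δz = 0.5 km ⇒ ΔT = -4.85°C; T = 27.65°C
700–1500 m, saturated: Δz = 0.8 km ⇒ ΔT = -3.84°C; T = 23.81°C
1500–900 m, dry descent: Δz = 0.6 km ⇒ ΔT = +5.82°C; T = 29.63°C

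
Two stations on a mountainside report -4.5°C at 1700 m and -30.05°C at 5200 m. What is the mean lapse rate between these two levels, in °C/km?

Γ = −ΔT/Δz = (-4.5 − (-30.05)) / (5200 − 1700) m
  = 25.55°C / 3.5 km = 7.3°C/km

7.3°C/km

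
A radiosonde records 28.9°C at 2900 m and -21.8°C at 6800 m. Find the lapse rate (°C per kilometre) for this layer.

Γ = −ΔT/Δz = (28.9 − (-21.8)) / (6800 − 2900) m
  = 50.7°C / 3.9 km = 13°C/km

13°C/km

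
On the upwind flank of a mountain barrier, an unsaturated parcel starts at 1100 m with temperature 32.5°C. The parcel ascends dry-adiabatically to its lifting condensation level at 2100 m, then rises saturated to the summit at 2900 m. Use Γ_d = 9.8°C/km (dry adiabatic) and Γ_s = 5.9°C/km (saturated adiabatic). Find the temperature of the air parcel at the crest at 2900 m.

17.98°C

Dry to 2100 m: -9.8 × 1 km = -9.8°C, so T = 22.7°C.
Saturated to 2900 m: -5.9 × 0.8 km = -4.72°C, so T = 17.98°C.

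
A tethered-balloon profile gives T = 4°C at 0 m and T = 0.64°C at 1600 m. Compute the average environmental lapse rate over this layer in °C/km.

Γ = −ΔT/Δz = (4 − 0.64) / (1600 − 0) m
  = 3.36°C / 1.6 km = 2.1°C/km

2.1°C/km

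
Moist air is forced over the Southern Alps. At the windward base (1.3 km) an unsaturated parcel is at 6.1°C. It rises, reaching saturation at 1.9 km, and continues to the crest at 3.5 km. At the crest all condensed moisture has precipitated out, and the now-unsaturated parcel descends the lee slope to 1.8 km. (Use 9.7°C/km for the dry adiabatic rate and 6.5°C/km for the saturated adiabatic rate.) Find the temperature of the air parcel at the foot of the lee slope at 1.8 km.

From 1300 m to 1900 m (dry): cools by 9.7 × 0.6 = 5.82°C, giving 0.28°C.
From 1900 m to 3500 m (saturated): cools by 6.5 × 1.6 = 10.4°C, giving -10.12°C.
From 3500 m to 1800 m (dry descent): warms by 9.7 × 1.7 = 16.49°C, giving 6.37°C.

6.37°C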